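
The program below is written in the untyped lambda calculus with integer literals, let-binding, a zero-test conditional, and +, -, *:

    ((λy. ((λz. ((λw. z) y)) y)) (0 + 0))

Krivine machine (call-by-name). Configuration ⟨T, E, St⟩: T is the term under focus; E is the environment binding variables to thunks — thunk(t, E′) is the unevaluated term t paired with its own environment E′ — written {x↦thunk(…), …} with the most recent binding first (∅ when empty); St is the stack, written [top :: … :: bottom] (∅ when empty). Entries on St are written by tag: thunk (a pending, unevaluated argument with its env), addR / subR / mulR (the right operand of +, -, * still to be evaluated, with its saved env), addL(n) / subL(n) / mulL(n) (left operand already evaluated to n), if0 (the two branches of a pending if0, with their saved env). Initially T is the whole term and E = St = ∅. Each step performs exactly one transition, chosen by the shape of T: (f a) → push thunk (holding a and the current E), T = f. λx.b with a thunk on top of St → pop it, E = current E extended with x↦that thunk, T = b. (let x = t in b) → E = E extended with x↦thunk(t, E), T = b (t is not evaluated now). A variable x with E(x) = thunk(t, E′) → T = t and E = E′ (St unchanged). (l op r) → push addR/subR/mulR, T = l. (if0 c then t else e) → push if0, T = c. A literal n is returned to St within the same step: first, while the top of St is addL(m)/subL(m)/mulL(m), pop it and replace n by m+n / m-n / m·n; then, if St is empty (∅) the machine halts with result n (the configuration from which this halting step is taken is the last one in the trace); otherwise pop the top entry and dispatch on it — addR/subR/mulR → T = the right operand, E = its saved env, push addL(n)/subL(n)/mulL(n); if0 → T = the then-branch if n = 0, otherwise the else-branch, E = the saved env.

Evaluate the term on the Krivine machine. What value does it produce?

step 0: ⟨T=((λy. ((λz. ((λw. z) y)) y)) (0 + 0)); E=∅; St=∅⟩
step 1: ⟨T=(λy. ((λz. ((λw. z) y)) y)); E=∅; St=[thunk]⟩
step 2: ⟨T=((λz. ((λw. z) y)) y); E={y↦thunk((0 + 0), ∅)}; St=∅⟩
step 3: ⟨T=(λz. ((λw. z) y)); E={y↦thunk((0 + 0), ∅)}; St=[thunk]⟩
step 4: ⟨T=((λw. z) y); E={z↦thunk(y, {y↦thunk((0 + 0), ∅)}), y↦thunk((0 + 0), ∅)}; St=∅⟩
step 5: ⟨T=(λw. z); E={z↦thunk(y, {y↦thunk((0 + 0), ∅)}), y↦thunk((0 + 0), ∅)}; St=[thunk]⟩
step 6: ⟨T=z; E={w↦thunk(y, {z↦thunk(y, {y↦thunk((0 + 0), ∅)}), y↦thunk((0 + 0), ∅)}), z↦thunk(y, {y↦thunk((0 + 0), ∅)}), y↦thunk((0 + 0), ∅)}; St=∅⟩
step 7: ⟨T=y; E={y↦thunk((0 + 0), ∅)}; St=∅⟩
step 8: ⟨T=(0 + 0); E=∅; St=∅⟩
step 9: ⟨T=0; E=∅; St=[addR]⟩
step 10: ⟨T=0; E=∅; St=[addL(0)]⟩
→ final value 0

Answer: 0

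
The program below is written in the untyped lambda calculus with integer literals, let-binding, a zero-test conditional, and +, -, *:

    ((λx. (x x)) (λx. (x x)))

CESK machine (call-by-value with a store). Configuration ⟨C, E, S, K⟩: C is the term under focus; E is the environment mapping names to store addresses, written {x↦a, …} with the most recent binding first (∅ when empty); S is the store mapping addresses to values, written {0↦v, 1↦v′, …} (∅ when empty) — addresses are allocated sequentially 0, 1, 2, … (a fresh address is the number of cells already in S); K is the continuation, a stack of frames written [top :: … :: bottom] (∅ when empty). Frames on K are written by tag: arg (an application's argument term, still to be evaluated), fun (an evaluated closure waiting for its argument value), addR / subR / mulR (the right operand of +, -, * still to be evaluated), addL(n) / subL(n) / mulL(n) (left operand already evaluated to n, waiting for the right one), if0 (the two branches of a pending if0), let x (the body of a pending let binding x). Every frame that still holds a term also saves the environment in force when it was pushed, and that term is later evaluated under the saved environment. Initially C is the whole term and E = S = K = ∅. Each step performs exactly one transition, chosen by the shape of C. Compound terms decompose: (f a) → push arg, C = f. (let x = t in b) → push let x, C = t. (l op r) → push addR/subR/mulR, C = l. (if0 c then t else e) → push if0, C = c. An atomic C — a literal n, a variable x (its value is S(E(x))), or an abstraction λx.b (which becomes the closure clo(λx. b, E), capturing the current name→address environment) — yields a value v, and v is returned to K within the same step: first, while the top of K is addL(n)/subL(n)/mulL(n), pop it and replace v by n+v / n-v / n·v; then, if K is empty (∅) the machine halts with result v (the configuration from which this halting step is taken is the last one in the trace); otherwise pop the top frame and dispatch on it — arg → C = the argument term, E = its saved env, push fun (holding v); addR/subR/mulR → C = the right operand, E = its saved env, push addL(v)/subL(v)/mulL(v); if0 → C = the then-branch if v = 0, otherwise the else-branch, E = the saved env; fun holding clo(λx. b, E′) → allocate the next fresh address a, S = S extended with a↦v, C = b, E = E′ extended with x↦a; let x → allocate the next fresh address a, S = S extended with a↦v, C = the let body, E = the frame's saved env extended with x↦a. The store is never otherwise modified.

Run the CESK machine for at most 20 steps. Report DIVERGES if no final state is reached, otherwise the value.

Answer: DIVERGES (no final state within 20 steps)

Machine steps:
step 0: ⟨C=((λx. (x x)) (λx. (x x))); E=∅; S=∅; K=∅⟩
step 1: ⟨C=(λx. (x x)); E=∅; S=∅; K=[arg]⟩
step 2: ⟨C=(λx. (x x)); E=∅; S=∅; K=[fun]⟩
step 3: ⟨C=(x x); E={x↦0}; S={0↦clo(λx. (x x), ∅)}; K=∅⟩
step 4: ⟨C=x; E={x↦0}; S={0↦clo(λx. (x x), ∅)}; K=[arg]⟩
step 5: ⟨C=x; E={x↦0}; S={0↦clo(λx. (x x), ∅)}; K=[fun]⟩
step 6: ⟨C=(x x); E={x↦1}; S={0↦clo(λx. (x x), ∅), 1↦clo(λx. (x x), ∅)}; K=∅⟩
step 7: ⟨C=x; E={x↦1}; S={0↦clo(λx. (x x), ∅), 1↦clo(λx. (x x), ∅)}; K=[arg]⟩
step 8: ⟨C=x; E={x↦1}; S={0↦clo(λx. (x x), ∅), 1↦clo(λx. (x x), ∅)}; K=[fun]⟩
step 9: ⟨C=(x x); E={x↦2}; S={0↦clo(λx. (x x), ∅), 1↦clo(λx. (x x), ∅), 2↦clo(λx. (x x), ∅)}; K=∅⟩
step 10: ⟨C=x; E={x↦2}; S={0↦clo(λx. (x x), ∅), 1↦clo(λx. (x x), ∅), 2↦clo(λx. (x x), ∅)}; K=[arg]⟩
step 11: ⟨C=x; E={x↦2}; S={0↦clo(λx. (x x), ∅), 1↦clo(λx. (x x), ∅), 2↦clo(λx. (x x), ∅)}; K=[fun]⟩
step 12: ⟨C=(x x); E={x↦3}; S={0↦clo(λx. (x x), ∅), 1↦clo(λx. (x x), ∅), 2↦clo(λx. (x x), ∅), 3↦clo(λx. (x x), ∅)}; K=∅⟩
step 13: ⟨C=x; E={x↦3}; S={0↦clo(λx. (x x), ∅), 1↦clo(λx. (x x), ∅), 2↦clo(λx. (x x), ∅), 3↦clo(λx. (x x), ∅)}; K=[arg]⟩
step 14: ⟨C=x; E={x↦3}; S={0↦clo(λx. (x x), ∅), 1↦clo(λx. (x x), ∅), 2↦clo(λx. (x x), ∅), 3↦clo(λx. (x x), ∅)}; K=[fun]⟩
step 15: ⟨C=(x x); E={x↦4}; S={0↦clo(λx. (x x), ∅), 1↦clo(λx. (x x), ∅), 2↦clo(λx. (x x), ∅), 3↦clo(λx. (x x), ∅), 4↦clo(λx. (x x), ∅)}; K=∅⟩
step 16: ⟨C=x; E={x↦4}; S={0↦clo(λx. (x x), ∅), 1↦clo(λx. (x x), ∅), 2↦clo(λx. (x x), ∅), 3↦clo(λx. (x x), ∅), 4↦clo(λx. (x x), ∅)}; K=[arg]⟩
step 17: ⟨C=x; E={x↦4}; S={0↦clo(λx. (x x), ∅), 1↦clo(λx. (x x), ∅), 2↦clo(λx. (x x), ∅), 3↦clo(λx. (x x), ∅), 4↦clo(λx. (x x), ∅)}; K=[fun]⟩
step 18: ⟨C=(x x); E={x↦5}; S={0↦clo(λx. (x x), ∅), 1↦clo(λx. (x x), ∅), 2↦clo(λx. (x x), ∅), 3↦clo(λx. (x x), ∅), 4↦clo(λx. (x x), ∅), 5↦clo(λx. (x x), ∅)}; K=∅⟩
step 19: ⟨C=x; E={x↦5}; S={0↦clo(λx. (x x), ∅), 1↦clo(λx. (x x), ∅), 2↦clo(λx. (x x), ∅), 3↦clo(λx. (x x), ∅), 4↦clo(λx. (x x), ∅), 5↦clo(λx. (x x), ∅)}; K=[arg]⟩
step 20: ⟨C=x; E={x↦5}; S={0↦clo(λx. (x x), ∅), 1↦clo(λx. (x x), ∅), 2↦clo(λx. (x x), ∅), 3↦clo(λx. (x x), ∅), 4↦clo(λx. (x x), ∅), 5↦clo(λx. (x x), ∅)}; K=[fun]⟩
→ 20 transitions taken and the configuration is still not final: no result within 20 steps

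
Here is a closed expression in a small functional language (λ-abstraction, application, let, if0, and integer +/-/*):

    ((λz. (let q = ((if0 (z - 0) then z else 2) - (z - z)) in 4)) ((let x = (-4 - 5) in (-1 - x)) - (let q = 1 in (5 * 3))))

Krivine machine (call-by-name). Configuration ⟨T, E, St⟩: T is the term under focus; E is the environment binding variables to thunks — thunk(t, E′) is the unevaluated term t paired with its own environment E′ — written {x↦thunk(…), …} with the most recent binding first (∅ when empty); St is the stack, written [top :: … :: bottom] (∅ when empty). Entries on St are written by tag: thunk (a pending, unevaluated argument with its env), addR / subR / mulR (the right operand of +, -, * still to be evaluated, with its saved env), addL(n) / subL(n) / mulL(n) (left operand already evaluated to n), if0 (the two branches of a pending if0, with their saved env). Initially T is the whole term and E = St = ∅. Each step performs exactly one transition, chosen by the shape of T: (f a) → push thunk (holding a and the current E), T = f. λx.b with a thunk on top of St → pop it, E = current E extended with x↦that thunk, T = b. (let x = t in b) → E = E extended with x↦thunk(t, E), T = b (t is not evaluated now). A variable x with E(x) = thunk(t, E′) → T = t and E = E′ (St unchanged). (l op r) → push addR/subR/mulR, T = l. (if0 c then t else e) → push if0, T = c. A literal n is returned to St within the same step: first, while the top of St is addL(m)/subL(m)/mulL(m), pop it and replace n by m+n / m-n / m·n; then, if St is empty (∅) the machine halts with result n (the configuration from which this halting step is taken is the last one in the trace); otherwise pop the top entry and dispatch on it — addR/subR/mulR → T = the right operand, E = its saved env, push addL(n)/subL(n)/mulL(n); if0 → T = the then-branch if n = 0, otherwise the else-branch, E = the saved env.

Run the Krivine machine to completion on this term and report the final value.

Answer: 4

Machine steps:
[0] ⟨T=((λz. (let q = ((if0 (z - 0) then z else 2) - (z - z)) in 4)) ((let x = (-4 - 5) in (-1 - x)) - (let q = 1 in (5 * 3)))); E=∅; St=∅⟩
[1] ⟨T=(λz. (let q = ((if0 (z - 0) then z else 2) - (z - z)) in 4)); E=∅; St=[thunk]⟩
[2] ⟨T=(let q = ((if0 (z - 0) then z else 2) - (z - z)) in 4); E={z↦thunk(((let x = (-4 - 5) in (-1 - x)) - (let q = 1 in (5 * 3))), ∅)}; St=∅⟩
[3] ⟨T=4; E={q↦thunk(((if0 (z - 0) then z else 2) - (z - z)), {z↦thunk(((let x = (-4 - 5) in (-1 - x)) - (let q = 1 in (5 * 3))), ∅)}), z↦thunk(((let x = (-4 - 5) in (-1 - x)) - (let q = 1 in (5 * 3))), ∅)}; St=∅⟩
→ final value 4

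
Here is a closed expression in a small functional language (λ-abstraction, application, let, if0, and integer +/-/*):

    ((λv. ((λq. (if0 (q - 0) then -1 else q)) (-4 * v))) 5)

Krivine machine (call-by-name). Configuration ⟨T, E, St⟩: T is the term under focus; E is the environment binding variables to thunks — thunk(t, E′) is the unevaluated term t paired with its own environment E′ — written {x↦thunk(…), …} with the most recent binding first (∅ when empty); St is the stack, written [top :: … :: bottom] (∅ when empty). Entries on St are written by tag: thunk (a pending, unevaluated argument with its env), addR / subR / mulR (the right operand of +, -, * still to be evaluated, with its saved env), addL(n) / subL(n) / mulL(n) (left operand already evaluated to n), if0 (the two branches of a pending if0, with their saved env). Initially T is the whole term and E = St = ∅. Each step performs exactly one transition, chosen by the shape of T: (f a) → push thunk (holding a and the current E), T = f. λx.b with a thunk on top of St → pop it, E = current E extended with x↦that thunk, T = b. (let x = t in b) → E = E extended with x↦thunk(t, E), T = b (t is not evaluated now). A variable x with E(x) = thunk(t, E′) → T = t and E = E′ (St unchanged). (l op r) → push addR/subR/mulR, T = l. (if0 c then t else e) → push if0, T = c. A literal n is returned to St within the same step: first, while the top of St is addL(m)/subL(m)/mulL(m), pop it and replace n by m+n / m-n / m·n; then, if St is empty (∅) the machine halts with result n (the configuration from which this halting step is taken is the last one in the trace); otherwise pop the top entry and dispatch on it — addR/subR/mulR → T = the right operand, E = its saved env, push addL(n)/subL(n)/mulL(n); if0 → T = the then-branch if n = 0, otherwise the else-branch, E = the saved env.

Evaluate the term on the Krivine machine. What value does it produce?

0. [T=((λv. ((λq. (if0 (q - 0) then -1 else q)) (-4 * v))) 5) | E=∅ | St=∅]
1. [T=(λv. ((λq. (if0 (q - 0) then -1 else q)) (-4 * v))) | E=∅ | St=[thunk]]
2. [T=((λq. (if0 (q - 0) then -1 else q)) (-4 * v)) | E={v↦thunk(5, ∅)} | St=∅]
3. [T=(λq. (if0 (q - 0) then -1 else q)) | E={v↦thunk(5, ∅)} | St=[thunk]]
4. [T=(if0 (q - 0) then -1 else q) | E={q↦thunk((-4 * v), {v↦thunk(5, ∅)}), v↦thunk(5, ∅)} | St=∅]
5. [T=(q - 0) | E={q↦thunk((-4 * v), {v↦thunk(5, ∅)}), v↦thunk(5, ∅)} | St=[if0]]
6. [T=q | E={q↦thunk((-4 * v), {v↦thunk(5, ∅)}), v↦thunk(5, ∅)} | St=[subR :: if0]]
7. [T=(-4 * v) | E={v↦thunk(5, ∅)} | St=[subR :: if0]]
8. [T=-4 | E={v↦thunk(5, ∅)} | St=[mulR :: subR :: if0]]
9. [T=v | E={v↦thunk(5, ∅)} | St=[mulL(-4) :: subR :: if0]]
10. [T=5 | E=∅ | St=[mulL(-4) :: subR :: if0]]
11. [T=0 | E={q↦thunk((-4 * v), {v↦thunk(5, ∅)}), v↦thunk(5, ∅)} | St=[subL(-20) :: if0]]
12. [T=q | E={q↦thunk((-4 * v), {v↦thunk(5, ∅)}), v↦thunk(5, ∅)} | St=∅]
13. [T=(-4 * v) | E={v↦thunk(5, ∅)} | St=∅]
14. [T=-4 | E={v↦thunk(5, ∅)} | St=[mulR]]
15. [T=v | E={v↦thunk(5, ∅)} | St=[mulL(-4)]]
16. [T=5 | E=∅ | St=[mulL(-4)]]
→ final value -20

Answer: -20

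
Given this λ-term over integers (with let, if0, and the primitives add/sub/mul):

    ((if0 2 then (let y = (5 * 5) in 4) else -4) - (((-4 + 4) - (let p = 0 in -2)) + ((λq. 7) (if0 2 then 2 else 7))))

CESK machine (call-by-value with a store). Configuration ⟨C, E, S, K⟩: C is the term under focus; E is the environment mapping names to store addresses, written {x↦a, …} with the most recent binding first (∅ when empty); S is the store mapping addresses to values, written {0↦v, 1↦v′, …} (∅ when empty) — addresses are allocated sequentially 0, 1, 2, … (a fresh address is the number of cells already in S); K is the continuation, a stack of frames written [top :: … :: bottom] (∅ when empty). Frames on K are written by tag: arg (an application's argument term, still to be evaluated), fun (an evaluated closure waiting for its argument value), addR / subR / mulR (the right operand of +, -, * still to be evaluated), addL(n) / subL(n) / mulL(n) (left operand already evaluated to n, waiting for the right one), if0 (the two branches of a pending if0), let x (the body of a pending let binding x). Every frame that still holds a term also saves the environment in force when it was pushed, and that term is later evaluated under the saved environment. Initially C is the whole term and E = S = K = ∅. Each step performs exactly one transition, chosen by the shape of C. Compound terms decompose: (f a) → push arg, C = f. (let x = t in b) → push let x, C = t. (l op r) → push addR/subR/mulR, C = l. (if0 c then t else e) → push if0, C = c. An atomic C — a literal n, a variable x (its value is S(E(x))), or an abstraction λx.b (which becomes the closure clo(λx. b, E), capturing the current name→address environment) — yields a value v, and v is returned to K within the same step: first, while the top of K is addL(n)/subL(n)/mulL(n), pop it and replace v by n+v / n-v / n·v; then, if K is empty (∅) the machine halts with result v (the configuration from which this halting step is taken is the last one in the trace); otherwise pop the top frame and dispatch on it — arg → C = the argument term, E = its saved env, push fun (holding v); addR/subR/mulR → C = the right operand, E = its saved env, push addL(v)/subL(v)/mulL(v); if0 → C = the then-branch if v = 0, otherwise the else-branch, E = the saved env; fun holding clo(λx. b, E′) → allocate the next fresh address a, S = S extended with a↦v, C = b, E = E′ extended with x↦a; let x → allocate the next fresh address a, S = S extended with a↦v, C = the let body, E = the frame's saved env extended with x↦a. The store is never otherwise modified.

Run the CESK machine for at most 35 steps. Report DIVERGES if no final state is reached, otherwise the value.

Answer: -13

Machine steps:
step 0: [C=((if0 2 then (let y = (5 * 5) in 4) else -4) - (((-4 + 4) - (let p = 0 in -2)) + ((λq. 7) (if0 2 then 2 else 7)))) | E=∅ | S=∅ | K=∅]
step 1: [C=(if0 2 then (let y = (5 * 5) in 4) else -4) | E=∅ | S=∅ | K=[subR]]
step 2: [C=2 | E=∅ | S=∅ | K=[if0 :: subR]]
step 3: [C=-4 | E=∅ | S=∅ | K=[subR]]
step 4: [C=(((-4 + 4) - (let p = 0 in -2)) + ((λq. 7) (if0 2 then 2 else 7))) | E=∅ | S=∅ | K=[subL(-4)]]
step 5: [C=((-4 + 4) - (let p = 0 in -2)) | E=∅ | S=∅ | K=[addR :: subL(-4)]]
step 6: [C=(-4 + 4) | E=∅ | S=∅ | K=[subR :: addR :: subL(-4)]]
step 7: [C=-4 | E=∅ | S=∅ | K=[addR :: subR :: addR :: subL(-4)]]
step 8: [C=4 | E=∅ | S=∅ | K=[addL(-4) :: subR :: addR :: subL(-4)]]
step 9: [C=(let p = 0 in -2) | E=∅ | S=∅ | K=[subL(0) :: addR :: subL(-4)]]
step 10: [C=0 | E=∅ | S=∅ | K=[let p :: subL(0) :: addR :: subL(-4)]]
step 11: [C=-2 | E={p↦0} | S={0↦0} | K=[subL(0) :: addR :: subL(-4)]]
step 12: [C=((λq. 7) (if0 2 then 2 else 7)) | E=∅ | S={0↦0} | K=[addL(2) :: subL(-4)]]
step 13: [C=(λq. 7) | E=∅ | S={0↦0} | K=[arg :: addL(2) :: subL(-4)]]
step 14: [C=(if0 2 then 2 else 7) | E=∅ | S={0↦0} | K=[fun :: addL(2) :: subL(-4)]]
step 15: [C=2 | E=∅ | S={0↦0} | K=[if0 :: fun :: addL(2) :: subL(-4)]]
step 16: [C=7 | E=∅ | S={0↦0} | K=[fun :: addL(2) :: subL(-4)]]
step 17: [C=7 | E={q↦1} | S={0↦0, 1↦7} | K=[addL(2) :: subL(-4)]]
→ final value -13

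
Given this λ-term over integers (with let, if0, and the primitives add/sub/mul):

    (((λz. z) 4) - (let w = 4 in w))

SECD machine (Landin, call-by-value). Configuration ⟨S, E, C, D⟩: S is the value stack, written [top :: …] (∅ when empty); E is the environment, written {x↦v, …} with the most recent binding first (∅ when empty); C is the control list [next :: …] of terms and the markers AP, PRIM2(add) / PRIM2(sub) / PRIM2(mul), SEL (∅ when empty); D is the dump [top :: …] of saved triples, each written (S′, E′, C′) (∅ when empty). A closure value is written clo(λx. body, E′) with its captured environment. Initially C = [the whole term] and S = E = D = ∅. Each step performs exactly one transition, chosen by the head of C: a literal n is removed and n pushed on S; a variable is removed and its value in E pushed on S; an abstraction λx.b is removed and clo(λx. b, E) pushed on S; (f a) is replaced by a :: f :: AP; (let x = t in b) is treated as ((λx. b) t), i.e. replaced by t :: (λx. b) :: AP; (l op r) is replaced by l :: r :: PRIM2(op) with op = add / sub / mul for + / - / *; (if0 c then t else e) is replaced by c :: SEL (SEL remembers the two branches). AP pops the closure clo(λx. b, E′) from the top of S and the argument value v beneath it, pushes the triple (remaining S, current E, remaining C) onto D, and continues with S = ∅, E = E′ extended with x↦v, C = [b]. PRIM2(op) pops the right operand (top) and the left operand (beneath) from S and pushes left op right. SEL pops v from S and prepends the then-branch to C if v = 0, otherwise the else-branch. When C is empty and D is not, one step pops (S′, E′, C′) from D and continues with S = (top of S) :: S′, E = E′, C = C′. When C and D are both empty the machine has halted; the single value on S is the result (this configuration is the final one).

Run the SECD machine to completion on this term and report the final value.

[0] [S=∅ | E=∅ | C=[(((λz. z) 4) - (let w = 4 in w))] | D=∅]
[1] [S=∅ | E=∅ | C=[((λz. z) 4) :: (let w = 4 in w) :: PRIM2(sub)] | D=∅]
[2] [S=∅ | E=∅ | C=[4 :: (λz. z) :: AP :: (let w = 4 in w) :: PRIM2(sub)] | D=∅]
[3] [S=[4] | E=∅ | C=[(λz. z) :: AP :: (let w = 4 in w) :: PRIM2(sub)] | D=∅]
[4] [S=[clo(λz. z, ∅) :: 4] | E=∅ | C=[AP :: (let w = 4 in w) :: PRIM2(sub)] | D=∅]
[5] [S=∅ | E={z↦4} | C=[z] | D=[(∅, ∅, [(let w = 4 in w) :: PRIM2(sub)])]]
[6] [S=[4] | E={z↦4} | C=∅ | D=[(∅, ∅, [(let w = 4 in w) :: PRIM2(sub)])]]
[7] [S=[4] | E=∅ | C=[(let w = 4 in w) :: PRIM2(sub)] | D=∅]
[8] [S=[4] | E=∅ | C=[4 :: (λw. w) :: AP :: PRIM2(sub)] | D=∅]
[9] [S=[4 :: 4] | E=∅ | C=[(λw. w) :: AP :: PRIM2(sub)] | D=∅]
[10] [S=[clo(λw. w, ∅) :: 4 :: 4] | E=∅ | C=[AP :: PRIM2(sub)] | D=∅]
[11] [S=∅ | E={w↦4} | C=[w] | D=[([4], ∅, [PRIM2(sub)])]]
[12] [S=[4] | E={w↦4} | C=∅ | D=[([4], ∅, [PRIM2(sub)])]]
[13] [S=[4 :: 4] | E=∅ | C=[PRIM2(sub)] | D=∅]
[14] [S=[0] | E=∅ | C=∅ | D=∅]
→ final value 0

Answer: 0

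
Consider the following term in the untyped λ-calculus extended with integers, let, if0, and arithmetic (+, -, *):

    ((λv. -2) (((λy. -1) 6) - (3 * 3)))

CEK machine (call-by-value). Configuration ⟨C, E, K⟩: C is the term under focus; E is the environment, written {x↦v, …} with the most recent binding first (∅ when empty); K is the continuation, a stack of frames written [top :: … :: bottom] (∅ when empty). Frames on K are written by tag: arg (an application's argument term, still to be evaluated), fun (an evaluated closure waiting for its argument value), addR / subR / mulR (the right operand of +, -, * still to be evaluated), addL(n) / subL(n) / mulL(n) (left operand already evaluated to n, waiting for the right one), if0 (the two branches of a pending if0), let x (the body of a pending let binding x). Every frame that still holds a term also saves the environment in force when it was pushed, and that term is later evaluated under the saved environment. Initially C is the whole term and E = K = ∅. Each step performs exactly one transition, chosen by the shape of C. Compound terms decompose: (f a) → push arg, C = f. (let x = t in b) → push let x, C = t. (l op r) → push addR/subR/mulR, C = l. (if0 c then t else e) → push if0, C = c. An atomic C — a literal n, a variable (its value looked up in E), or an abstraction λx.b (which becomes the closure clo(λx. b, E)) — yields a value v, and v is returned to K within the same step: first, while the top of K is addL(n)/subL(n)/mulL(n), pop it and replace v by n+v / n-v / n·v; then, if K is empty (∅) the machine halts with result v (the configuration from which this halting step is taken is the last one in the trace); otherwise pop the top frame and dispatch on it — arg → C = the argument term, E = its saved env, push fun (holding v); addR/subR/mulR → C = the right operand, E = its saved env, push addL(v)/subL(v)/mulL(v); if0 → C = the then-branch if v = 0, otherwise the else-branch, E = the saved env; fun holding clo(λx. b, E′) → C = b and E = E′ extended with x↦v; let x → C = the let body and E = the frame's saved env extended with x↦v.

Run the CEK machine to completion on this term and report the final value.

Answer: -2

Derivation:
t=0: <C=((λv. -2) (((λy. -1) 6) - (3 * 3))), E=∅, K=∅>
t=1: <C=(λv. -2), E=∅, K=[arg]>
t=2: <C=(((λy. -1) 6) - (3 * 3)), E=∅, K=[fun]>
t=3: <C=((λy. -1) 6), E=∅, K=[subR :: fun]>
t=4: <C=(λy. -1), E=∅, K=[arg :: subR :: fun]>
t=5: <C=6, E=∅, K=[fun :: subR :: fun]>
t=6: <C=-1, E={y↦6}, K=[subR :: fun]>
t=7: <C=(3 * 3), E=∅, K=[subL(-1) :: fun]>
t=8: <C=3, E=∅, K=[mulR :: subL(-1) :: fun]>
t=9: <C=3, E=∅, K=[mulL(3) :: subL(-1) :: fun]>
t=10: <C=-2, E={v↦-10}, K=∅>
→ final value -2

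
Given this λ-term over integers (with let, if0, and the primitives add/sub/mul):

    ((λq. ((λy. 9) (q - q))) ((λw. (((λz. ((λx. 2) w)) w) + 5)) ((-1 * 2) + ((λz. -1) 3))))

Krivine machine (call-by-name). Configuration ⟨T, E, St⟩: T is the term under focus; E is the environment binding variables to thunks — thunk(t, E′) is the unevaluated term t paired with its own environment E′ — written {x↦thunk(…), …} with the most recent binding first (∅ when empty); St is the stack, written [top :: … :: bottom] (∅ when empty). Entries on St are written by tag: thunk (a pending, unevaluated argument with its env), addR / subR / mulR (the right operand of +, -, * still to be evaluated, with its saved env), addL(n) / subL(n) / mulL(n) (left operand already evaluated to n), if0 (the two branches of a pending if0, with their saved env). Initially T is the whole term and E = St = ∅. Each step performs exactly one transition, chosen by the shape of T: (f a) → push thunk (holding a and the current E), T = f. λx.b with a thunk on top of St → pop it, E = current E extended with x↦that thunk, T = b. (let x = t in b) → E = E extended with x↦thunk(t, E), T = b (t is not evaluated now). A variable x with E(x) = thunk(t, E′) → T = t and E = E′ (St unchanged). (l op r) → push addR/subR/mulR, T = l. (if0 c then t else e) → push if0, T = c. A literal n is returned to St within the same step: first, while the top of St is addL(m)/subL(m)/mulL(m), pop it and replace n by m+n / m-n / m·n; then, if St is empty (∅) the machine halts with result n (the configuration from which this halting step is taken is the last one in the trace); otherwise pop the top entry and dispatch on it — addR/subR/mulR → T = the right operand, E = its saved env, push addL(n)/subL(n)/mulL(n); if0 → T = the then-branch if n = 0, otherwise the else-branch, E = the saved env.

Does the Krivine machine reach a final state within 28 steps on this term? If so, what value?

Answer: 9

Execution trace:
step 0: [T=((λq. ((λy. 9) (q - q))) ((λw. (((λz. ((λx. 2) w)) w) + 5)) ((-1 * 2) + ((λz. -1) 3)))) | E=∅ | St=∅]
step 1: [T=(λq. ((λy. 9) (q - q))) | E=∅ | St=[thunk]]
step 2: [T=((λy. 9) (q - q)) | E={q↦thunk(((λw. (((λz. ((λx. 2) w)) w) + 5)) ((-1 * 2) + ((λz. -1) 3))), ∅)} | St=∅]
step 3: [T=(λy. 9) | E={q↦thunk(((λw. (((λz. ((λx. 2) w)) w) + 5)) ((-1 * 2) + ((λz. -1) 3))), ∅)} | St=[thunk]]
step 4: [T=9 | E={y↦thunk((q - q), {q↦thunk(((λw. (((λz. ((λx. 2) w)) w) + 5)) ((-1 * 2) + ((λz. -1) 3))), ∅)}), q↦thunk(((λw. (((λz. ((λx. 2) w)) w) + 5)) ((-1 * 2) + ((λz. -1) 3))), ∅)} | St=∅]
→ final value 9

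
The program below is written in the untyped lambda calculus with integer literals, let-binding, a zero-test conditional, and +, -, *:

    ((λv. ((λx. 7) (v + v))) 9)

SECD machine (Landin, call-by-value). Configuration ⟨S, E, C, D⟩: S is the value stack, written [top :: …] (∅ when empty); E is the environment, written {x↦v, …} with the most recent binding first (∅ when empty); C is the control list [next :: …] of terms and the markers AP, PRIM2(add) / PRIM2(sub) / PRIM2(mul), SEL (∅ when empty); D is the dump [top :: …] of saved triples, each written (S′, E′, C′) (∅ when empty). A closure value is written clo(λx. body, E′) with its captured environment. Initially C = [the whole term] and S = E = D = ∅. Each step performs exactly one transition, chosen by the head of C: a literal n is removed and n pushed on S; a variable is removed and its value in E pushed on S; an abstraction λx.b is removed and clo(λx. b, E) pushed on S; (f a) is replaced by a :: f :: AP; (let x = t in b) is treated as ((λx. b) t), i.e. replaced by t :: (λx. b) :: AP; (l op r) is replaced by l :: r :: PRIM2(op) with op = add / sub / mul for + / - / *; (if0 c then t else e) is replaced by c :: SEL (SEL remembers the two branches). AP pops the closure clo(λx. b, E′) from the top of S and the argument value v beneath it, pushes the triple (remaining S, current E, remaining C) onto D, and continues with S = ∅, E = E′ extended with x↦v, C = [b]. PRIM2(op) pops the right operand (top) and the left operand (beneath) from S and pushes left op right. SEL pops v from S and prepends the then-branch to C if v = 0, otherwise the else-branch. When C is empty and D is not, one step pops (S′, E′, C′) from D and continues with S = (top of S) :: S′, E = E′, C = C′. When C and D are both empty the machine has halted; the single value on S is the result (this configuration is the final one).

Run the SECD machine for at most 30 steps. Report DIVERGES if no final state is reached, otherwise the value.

0. <S=∅, E=∅, C=[((λv. ((λx. 7) (v + v))) 9)], D=∅>
1. <S=∅, E=∅, C=[9 :: (λv. ((λx. 7) (v + v))) :: AP], D=∅>
2. <S=[9], E=∅, C=[(λv. ((λx. 7) (v + v))) :: AP], D=∅>
3. <S=[clo(λv. ((λx. 7) (v + v)), ∅) :: 9], E=∅, C=[AP], D=∅>
4. <S=∅, E={v↦9}, C=[((λx. 7) (v + v))], D=[(∅, ∅, ∅)]>
5. <S=∅, E={v↦9}, C=[(v + v) :: (λx. 7) :: AP], D=[(∅, ∅, ∅)]>
6. <S=∅, E={v↦9}, C=[v :: v :: PRIM2(add) :: (λx. 7) :: AP], D=[(∅, ∅, ∅)]>
7. <S=[9], E={v↦9}, C=[v :: PRIM2(add) :: (λx. 7) :: AP], D=[(∅, ∅, ∅)]>
8. <S=[9 :: 9], E={v↦9}, C=[PRIM2(add) :: (λx. 7) :: AP], D=[(∅, ∅, ∅)]>
9. <S=[18], E={v↦9}, C=[(λx. 7) :: AP], D=[(∅, ∅, ∅)]>
10. <S=[clo(λx. 7, {v↦9}) :: 18], E={v↦9}, C=[AP], D=[(∅, ∅, ∅)]>
11. <S=∅, E={x↦18, v↦9}, C=[7], D=[(∅, {v↦9}, ∅) :: (∅, ∅, ∅)]>
12. <S=[7], E={x↦18, v↦9}, C=∅, D=[(∅, {v↦9}, ∅) :: (∅, ∅, ∅)]>
13. <S=[7], E={v↦9}, C=∅, D=[(∅, ∅, ∅)]>
14. <S=[7], E=∅, C=∅, D=∅>
→ final value 7

Answer: 7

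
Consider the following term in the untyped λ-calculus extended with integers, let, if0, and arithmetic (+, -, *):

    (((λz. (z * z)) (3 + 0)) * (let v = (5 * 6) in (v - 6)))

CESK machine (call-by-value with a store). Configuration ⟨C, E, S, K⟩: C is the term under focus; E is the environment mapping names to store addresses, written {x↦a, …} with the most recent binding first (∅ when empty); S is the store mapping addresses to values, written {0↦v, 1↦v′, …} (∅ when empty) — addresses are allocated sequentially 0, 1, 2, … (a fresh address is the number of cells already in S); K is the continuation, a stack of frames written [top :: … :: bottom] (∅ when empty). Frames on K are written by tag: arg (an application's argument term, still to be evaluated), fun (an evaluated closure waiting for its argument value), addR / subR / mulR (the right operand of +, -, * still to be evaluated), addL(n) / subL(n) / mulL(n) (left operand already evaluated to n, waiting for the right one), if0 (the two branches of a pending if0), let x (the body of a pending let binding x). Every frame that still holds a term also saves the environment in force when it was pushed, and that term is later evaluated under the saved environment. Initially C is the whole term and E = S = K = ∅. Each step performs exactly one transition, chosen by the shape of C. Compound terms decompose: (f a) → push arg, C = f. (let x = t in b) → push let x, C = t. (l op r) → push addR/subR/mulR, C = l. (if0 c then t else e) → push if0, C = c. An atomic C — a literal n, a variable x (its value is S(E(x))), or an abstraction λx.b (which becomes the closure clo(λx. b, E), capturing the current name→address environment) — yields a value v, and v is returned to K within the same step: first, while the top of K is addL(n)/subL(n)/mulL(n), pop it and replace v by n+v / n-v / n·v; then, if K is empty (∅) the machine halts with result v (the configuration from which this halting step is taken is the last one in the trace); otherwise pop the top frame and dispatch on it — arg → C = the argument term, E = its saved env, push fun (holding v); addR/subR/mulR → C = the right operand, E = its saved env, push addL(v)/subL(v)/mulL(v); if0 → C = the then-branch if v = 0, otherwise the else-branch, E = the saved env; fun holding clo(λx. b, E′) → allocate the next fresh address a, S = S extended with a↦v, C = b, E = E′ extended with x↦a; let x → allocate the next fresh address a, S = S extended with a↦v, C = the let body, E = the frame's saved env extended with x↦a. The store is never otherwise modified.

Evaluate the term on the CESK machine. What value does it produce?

Answer: 216

Derivation:
step 0: ⟨C=(((λz. (z * z)) (3 + 0)) * (let v = (5 * 6) in (v - 6))); E=∅; S=∅; K=∅⟩
step 1: ⟨C=((λz. (z * z)) (3 + 0)); E=∅; S=∅; K=[mulR]⟩
step 2: ⟨C=(λz. (z * z)); E=∅; S=∅; K=[arg :: mulR]⟩
step 3: ⟨C=(3 + 0); E=∅; S=∅; K=[fun :: mulR]⟩
step 4: ⟨C=3; E=∅; S=∅; K=[addR :: fun :: mulR]⟩
step 5: ⟨C=0; E=∅; S=∅; K=[addL(3) :: fun :: mulR]⟩
step 6: ⟨C=(z * z); E={z↦0}; S={0↦3}; K=[mulR]⟩
step 7: ⟨C=z; E={z↦0}; S={0↦3}; K=[mulR :: mulR]⟩
step 8: ⟨C=z; E={z↦0}; S={0↦3}; K=[mulL(3) :: mulR]⟩
step 9: ⟨C=(let v = (5 * 6) in (v - 6)); E=∅; S={0↦3}; K=[mulL(9)]⟩
step 10: ⟨C=(5 * 6); E=∅; S={0↦3}; K=[let v :: mulL(9)]⟩
step 11: ⟨C=5; E=∅; S={0↦3}; K=[mulR :: let v :: mulL(9)]⟩
step 12: ⟨C=6; E=∅; S={0↦3}; K=[mulL(5) :: let v :: mulL(9)]⟩
step 13: ⟨C=(v - 6); E={v↦1}; S={0↦3, 1↦30}; K=[mulL(9)]⟩
step 14: ⟨C=v; E={v↦1}; S={0↦3, 1↦30}; K=[subR :: mulL(9)]⟩
step 15: ⟨C=6; E={v↦1}; S={0↦3, 1↦30}; K=[subL(30) :: mulL(9)]⟩
→ final value 216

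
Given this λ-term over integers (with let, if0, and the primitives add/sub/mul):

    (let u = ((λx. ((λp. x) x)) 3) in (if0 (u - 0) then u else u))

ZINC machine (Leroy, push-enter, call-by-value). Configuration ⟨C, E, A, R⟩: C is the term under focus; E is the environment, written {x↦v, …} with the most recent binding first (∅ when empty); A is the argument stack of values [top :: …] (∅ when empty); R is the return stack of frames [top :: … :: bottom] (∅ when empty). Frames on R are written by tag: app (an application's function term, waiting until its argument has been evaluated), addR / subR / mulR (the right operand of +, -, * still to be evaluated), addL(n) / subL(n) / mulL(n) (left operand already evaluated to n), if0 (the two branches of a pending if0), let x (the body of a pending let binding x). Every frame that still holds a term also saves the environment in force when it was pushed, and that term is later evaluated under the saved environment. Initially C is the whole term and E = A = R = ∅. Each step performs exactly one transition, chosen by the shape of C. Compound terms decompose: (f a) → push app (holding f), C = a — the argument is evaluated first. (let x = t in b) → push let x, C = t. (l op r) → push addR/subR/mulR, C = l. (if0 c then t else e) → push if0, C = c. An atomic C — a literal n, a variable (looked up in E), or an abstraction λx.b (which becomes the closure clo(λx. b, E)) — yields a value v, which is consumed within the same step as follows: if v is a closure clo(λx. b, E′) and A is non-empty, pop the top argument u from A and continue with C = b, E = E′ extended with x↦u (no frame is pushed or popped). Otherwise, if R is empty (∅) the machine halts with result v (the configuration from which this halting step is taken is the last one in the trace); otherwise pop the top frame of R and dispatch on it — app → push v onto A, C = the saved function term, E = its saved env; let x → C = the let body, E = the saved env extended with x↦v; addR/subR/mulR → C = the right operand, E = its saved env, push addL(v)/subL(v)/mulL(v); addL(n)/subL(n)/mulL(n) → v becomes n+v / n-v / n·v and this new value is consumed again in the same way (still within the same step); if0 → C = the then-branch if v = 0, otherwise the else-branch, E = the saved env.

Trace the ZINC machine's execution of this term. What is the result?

step 0: <C=(let u = ((λx. ((λp. x) x)) 3) in (if0 (u - 0) then u else u)), E=∅, A=∅, R=∅>
step 1: <C=((λx. ((λp. x) x)) 3), E=∅, A=∅, R=[let u]>
step 2: <C=3, E=∅, A=∅, R=[app :: let u]>
step 3: <C=(λx. ((λp. x) x)), E=∅, A=[3], R=[let u]>
step 4: <C=((λp. x) x), E={x↦3}, A=∅, R=[let u]>
step 5: <C=x, E={x↦3}, A=∅, R=[app :: let u]>
step 6: <C=(λp. x), E={x↦3}, A=[3], R=[let u]>
step 7: <C=x, E={p↦3, x↦3}, A=∅, R=[let u]>
step 8: <C=(if0 (u - 0) then u else u), E={u↦3}, A=∅, R=∅>
step 9: <C=(u - 0), E={u↦3}, A=∅, R=[if0]>
step 10: <C=u, E={u↦3}, A=∅, R=[subR :: if0]>
step 11: <C=0, E={u↦3}, A=∅, R=[subL(3) :: if0]>
step 12: <C=u, E={u↦3}, A=∅, R=∅>
→ final value 3

Answer: 3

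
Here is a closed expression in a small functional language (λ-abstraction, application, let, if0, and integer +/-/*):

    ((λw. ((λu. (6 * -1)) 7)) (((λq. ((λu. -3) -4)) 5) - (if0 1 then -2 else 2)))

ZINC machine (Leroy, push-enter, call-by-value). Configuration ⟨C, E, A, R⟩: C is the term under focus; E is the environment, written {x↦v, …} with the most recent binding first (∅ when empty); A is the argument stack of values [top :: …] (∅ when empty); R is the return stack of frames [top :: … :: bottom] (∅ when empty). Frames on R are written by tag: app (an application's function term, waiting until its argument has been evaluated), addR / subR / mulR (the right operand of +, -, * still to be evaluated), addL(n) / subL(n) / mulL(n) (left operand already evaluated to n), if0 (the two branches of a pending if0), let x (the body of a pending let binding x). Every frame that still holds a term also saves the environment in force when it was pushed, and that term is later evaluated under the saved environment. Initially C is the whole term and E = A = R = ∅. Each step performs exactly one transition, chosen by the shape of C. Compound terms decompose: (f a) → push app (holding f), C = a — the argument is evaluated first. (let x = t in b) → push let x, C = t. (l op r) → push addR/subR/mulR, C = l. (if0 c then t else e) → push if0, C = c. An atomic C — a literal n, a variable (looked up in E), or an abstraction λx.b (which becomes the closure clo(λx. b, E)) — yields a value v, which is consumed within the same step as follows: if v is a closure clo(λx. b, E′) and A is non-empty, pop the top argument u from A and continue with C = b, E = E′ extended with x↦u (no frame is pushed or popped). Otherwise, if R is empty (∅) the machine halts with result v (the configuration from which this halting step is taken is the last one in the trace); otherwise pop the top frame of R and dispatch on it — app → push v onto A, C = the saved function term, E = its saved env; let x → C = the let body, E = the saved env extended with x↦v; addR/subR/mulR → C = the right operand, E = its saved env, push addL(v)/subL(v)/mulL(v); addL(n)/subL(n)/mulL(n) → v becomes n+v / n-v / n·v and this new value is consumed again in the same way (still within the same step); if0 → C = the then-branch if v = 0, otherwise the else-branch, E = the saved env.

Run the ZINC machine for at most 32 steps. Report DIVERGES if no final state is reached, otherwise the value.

Answer: -6

Derivation:
step 0: [C=((λw. ((λu. (6 * -1)) 7)) (((λq. ((λu. -3) -4)) 5) - (if0 1 then -2 else 2))) | E=∅ | A=∅ | R=∅]
step 1: [C=(((λq. ((λu. -3) -4)) 5) - (if0 1 then -2 else 2)) | E=∅ | A=∅ | R=[app]]
step 2: [C=((λq. ((λu. -3) -4)) 5) | E=∅ | A=∅ | R=[subR :: app]]
step 3: [C=5 | E=∅ | A=∅ | R=[app :: subR :: app]]
step 4: [C=(λq. ((λu. -3) -4)) | E=∅ | A=[5] | R=[subR :: app]]
step 5: [C=((λu. -3) -4) | E={q↦5} | A=∅ | R=[subR :: app]]
step 6: [C=-4 | E={q↦5} | A=∅ | R=[app :: subR :: app]]
step 7: [C=(λu. -3) | E={q↦5} | A=[-4] | R=[subR :: app]]
step 8: [C=-3 | E={u↦-4, q↦5} | A=∅ | R=[subR :: app]]
step 9: [C=(if0 1 then -2 else 2) | E=∅ | A=∅ | R=[subL(-3) :: app]]
step 10: [C=1 | E=∅ | A=∅ | R=[if0 :: subL(-3) :: app]]
step 11: [C=2 | E=∅ | A=∅ | R=[subL(-3) :: app]]
step 12: [C=(λw. ((λu. (6 * -1)) 7)) | E=∅ | A=[-5] | R=∅]
step 13: [C=((λu. (6 * -1)) 7) | E={w↦-5} | A=∅ | R=∅]
step 14: [C=7 | E={w↦-5} | A=∅ | R=[app]]
step 15: [C=(λu. (6 * -1)) | E={w↦-5} | A=[7] | R=∅]
step 16: [C=(6 * -1) | E={u↦7, w↦-5} | A=∅ | R=∅]
step 17: [C=6 | E={u↦7, w↦-5} | A=∅ | R=[mulR]]
step 18: [C=-1 | E={u↦7, w↦-5} | A=∅ | R=[mulL(6)]]
→ final value -6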